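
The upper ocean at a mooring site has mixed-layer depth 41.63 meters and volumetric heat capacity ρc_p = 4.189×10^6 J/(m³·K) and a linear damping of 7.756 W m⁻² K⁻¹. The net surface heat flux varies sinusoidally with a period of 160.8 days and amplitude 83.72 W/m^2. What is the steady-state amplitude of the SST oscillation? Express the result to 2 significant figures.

Areal heat capacity C = ρc_p × D = 4.189×10^6 × 41.63 = 1.74×10^8 J/(m^2 K).
Angular frequency ω = 2π / T = 2π / 1.39×10^7 s = 4.52×10^-7 s⁻¹.
√((Cω)² + λ²) = √((78.9)² + 7.756²) = 79.2 W/(m²·K).
Amplitude A = F₀ / √((Cω)²+λ²) = 83.72 / 79.2 = 1.06 K.

1.1 K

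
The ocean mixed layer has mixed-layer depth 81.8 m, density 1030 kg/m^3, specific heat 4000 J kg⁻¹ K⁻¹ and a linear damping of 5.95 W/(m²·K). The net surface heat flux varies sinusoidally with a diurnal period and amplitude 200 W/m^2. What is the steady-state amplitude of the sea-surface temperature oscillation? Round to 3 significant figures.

0.00816 K

Areal heat capacity C = ρ c_p D = 1030 × 4000 × 81.8 = 3.37×10^8 J/(m^2 K).
Angular frequency ω = 2π / T = 2π / 86400 s = 7.27×10^-5 s⁻¹.
√((Cω)² + λ²) = √((24500)² + 5.95²) = 24500 W/(m²·K).
Amplitude A = F₀ / √((Cω)²+λ²) = 200 / 24500 = 0.00816 K.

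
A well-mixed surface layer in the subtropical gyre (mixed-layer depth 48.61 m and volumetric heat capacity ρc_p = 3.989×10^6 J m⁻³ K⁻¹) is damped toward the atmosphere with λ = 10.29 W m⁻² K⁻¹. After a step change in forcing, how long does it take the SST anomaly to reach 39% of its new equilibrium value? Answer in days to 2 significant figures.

Areal heat capacity C = ρc_p × D = 3.989×10^6 × 48.61 = 1.94×10^8 J/(m^2 K).
τ = C / λ = 1.94×10^8 / 10.29 = 1.88×10^7 s.
Fraction reached: 1 − e^(−t/τ) = 0.39 ⇒ t = −τ ln(1 − 0.39) = τ × 0.494.
t = 9.31×10^6 s = 108 days.

110 days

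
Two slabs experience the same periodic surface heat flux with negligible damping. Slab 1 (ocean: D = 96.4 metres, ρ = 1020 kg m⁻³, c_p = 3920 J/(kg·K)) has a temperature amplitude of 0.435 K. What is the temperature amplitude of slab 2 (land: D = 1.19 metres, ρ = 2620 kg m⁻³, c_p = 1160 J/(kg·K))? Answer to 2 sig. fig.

C_ocean = 3.85×10^8 J/(m²·K); C_land = 3.62×10^6 J/(m²·K).
A ∝ 1/C ⇒ A_land = A_ocean × C_ocean/C_land = 0.435 × 107 = 46.4 K.

46 K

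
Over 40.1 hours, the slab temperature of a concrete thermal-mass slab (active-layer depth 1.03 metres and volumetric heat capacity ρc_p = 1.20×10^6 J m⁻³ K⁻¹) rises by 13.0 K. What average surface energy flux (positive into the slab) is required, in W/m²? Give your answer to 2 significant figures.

Areal heat capacity C = ρc_p × D = 1.20×10^6 × 1.03 = 1.24×10^6 J/(m^2 K).
Required heat per unit area: Q = C ΔT = 1.24×10^6 × 13.0 = 1.61×10^7 J/m².
Flux F = Q / Δt = 1.61×10^7 / 1.44×10^5 s = 111 W/m².

110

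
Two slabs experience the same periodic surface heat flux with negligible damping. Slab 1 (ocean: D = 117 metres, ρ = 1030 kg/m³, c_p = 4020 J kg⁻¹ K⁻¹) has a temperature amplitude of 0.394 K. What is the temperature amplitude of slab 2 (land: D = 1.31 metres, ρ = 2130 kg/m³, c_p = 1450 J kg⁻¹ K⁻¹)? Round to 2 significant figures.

C_ocean = 4.84×10^8 J/(m²·K); C_land = 4.05×10^6 J/(m²·K).
A ∝ 1/C ⇒ A_land = A_ocean × C_ocean/C_land = 0.394 × 120 = 47.2 K.

47 K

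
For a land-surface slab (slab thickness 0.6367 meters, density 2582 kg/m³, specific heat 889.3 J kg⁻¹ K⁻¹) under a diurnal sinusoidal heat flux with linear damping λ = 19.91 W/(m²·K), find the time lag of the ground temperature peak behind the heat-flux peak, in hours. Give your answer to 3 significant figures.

Areal heat capacity C = ρ c_p D = 2582 × 889.3 × 0.6367 = 1.46×10^6 J m⁻² K⁻¹.
ω = 2π / 86400 s = 7.27×10^-5 s⁻¹.
Phase lag φ = arctan(Cω/λ) = arctan(106/19.91) = 1.39 rad.
Time lag = φ / ω = 1.39 / 7.27×10^-5 = 19100 s = 5.29 hours.

5.29 hours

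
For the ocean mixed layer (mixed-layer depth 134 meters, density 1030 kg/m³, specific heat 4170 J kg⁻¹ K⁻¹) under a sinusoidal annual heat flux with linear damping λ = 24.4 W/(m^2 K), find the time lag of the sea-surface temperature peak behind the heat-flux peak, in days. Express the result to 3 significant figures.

Areal heat capacity C = ρ c_p D = 1030 × 4170 × 134 = 5.76×10^8 J/(m^2 K).
ω = 2π / 3.15×10^7 s = 1.99×10^-7 s⁻¹.
Phase lag φ = arctan(Cω/λ) = arctan(115/24.4) = 1.36 rad.
Time lag = φ / ω = 1.36 / 1.99×10^-7 = 6.83×10^6 s = 79.1 days.

79.1 days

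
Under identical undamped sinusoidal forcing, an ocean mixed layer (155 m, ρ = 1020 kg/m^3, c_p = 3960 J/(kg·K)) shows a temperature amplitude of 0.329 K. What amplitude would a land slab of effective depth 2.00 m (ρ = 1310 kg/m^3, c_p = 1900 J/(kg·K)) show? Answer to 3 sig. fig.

C_ocean = 6.26×10^8 J/(m²·K); C_land = 4.98×10^6 J/(m²·K).
A ∝ 1/C ⇒ A_land = A_ocean × C_ocean/C_land = 0.329 × 126 = 41.4 K.

41.4 K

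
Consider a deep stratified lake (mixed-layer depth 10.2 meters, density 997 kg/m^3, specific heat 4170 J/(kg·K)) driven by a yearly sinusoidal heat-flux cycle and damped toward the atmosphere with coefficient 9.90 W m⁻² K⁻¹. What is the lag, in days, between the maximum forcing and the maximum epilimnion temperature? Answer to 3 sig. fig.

Areal heat capacity C = ρ c_p D = 997 × 4170 × 10.2 = 4.24×10^7 J/(m²·K).
ω = 2π / 3.15×10^7 s = 1.99×10^-7 s⁻¹.
Phase lag φ = arctan(Cω/λ) = arctan(8.45/9.90) = 0.706 rad.
Time lag = φ / ω = 0.706 / 1.99×10^-7 = 3.55×10^6 s = 41.0 days.

41.0 days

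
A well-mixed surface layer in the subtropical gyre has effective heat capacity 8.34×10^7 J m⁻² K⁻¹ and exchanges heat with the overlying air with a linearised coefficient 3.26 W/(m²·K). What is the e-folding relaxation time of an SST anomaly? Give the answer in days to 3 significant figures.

296 days

Areal heat capacity C = 8.34×10^7 J m⁻² K⁻¹ (given).
Relaxation time τ = C / λ = 8.34×10^7 / 3.26 = 2.56×10^7 s.
In days: 2.56×10^7 s / (86400 s/day) = 296 days.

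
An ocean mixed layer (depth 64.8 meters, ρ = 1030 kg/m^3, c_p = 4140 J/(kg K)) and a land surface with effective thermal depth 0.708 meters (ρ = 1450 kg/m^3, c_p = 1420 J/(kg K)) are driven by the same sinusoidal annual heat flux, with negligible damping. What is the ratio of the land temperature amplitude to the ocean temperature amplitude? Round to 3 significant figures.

C_ocean = 1030 × 4140 × 64.8 = 2.76×10^8 J/(m²·K).
C_land = 1450 × 1420 × 0.708 = 1.46×10^6 J/(m²·K).
Undamped amplitude ∝ 1/C, so A_land/A_ocean = C_ocean/C_land = 190.

190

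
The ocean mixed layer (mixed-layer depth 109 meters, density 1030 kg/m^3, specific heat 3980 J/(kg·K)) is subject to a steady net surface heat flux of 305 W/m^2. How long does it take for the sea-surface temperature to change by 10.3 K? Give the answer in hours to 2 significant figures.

Areal heat capacity C = ρ c_p D = 1030 × 3980 × 109 = 4.47×10^8 J m⁻² K⁻¹.
Time required: Δt = C ΔT / F = 4.47×10^8 × 10.3 / 305 = 1.51×10^7 s.
In hours: 1.51×10^7 s / (3600 s/hour) = 4190 hours.

4200 hours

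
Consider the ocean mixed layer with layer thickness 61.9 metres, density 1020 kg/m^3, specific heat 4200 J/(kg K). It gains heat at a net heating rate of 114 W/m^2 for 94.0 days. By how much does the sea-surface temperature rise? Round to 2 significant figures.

3.5 K

Areal heat capacity C = ρ c_p D = 1020 × 4200 × 61.9 = 2.65×10^8 J m⁻² K⁻¹.
Net heat input Q = F Δt = 114 × (94.0 days × 86400 s/day) = 9.26×10^8 J/m².
ΔT = Q / C = 9.26×10^8 / 2.65×10^8 = 3.49 K.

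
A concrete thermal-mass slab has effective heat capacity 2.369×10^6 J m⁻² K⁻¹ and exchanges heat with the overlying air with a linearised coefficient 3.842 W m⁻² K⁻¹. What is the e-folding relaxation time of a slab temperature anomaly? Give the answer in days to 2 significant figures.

7.1 days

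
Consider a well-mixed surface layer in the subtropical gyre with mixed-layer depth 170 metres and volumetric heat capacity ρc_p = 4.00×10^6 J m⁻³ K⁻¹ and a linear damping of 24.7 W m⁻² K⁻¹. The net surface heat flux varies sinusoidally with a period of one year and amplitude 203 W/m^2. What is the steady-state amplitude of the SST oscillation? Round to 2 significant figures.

Areal heat capacity C = ρc_p × D = 4.00×10^6 × 170 = 6.80×10^8 J m⁻² K⁻¹.
Angular frequency ω = 2π / T = 2π / 3.15×10^7 s = 1.99×10^-7 s⁻¹.
√((Cω)² + λ²) = √((135)² + 24.7²) = 138 W/(m²·K).
Amplitude A = F₀ / √((Cω)²+λ²) = 203 / 138 = 1.47 K.

1.5 K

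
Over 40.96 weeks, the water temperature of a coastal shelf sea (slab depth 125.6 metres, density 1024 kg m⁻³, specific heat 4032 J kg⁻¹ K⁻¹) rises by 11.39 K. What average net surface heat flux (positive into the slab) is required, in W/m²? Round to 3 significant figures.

Areal heat capacity C = ρ c_p D = 1024 × 4032 × 125.6 = 5.19×10^8 J/(m^2 K).
Required heat per unit area: Q = C ΔT = 5.19×10^8 × 11.39 = 5.91×10^9 J/m².
Flux F = Q / Δt = 5.91×10^9 / 2.48×10^7 s = 238 W/m².

238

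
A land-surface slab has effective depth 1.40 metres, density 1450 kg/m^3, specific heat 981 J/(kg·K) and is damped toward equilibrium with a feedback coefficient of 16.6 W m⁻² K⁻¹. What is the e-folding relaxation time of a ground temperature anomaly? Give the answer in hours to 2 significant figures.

Areal heat capacity C = ρ c_p D = 1450 × 981 × 1.40 = 1.99×10^6 J m⁻² K⁻¹.
Relaxation time τ = C / λ = 1.99×10^6 / 16.6 = 1.20×10^5 s.
In hours: 1.20×10^5 s / (3600 s/hour) = 33.3 hours.

33 hours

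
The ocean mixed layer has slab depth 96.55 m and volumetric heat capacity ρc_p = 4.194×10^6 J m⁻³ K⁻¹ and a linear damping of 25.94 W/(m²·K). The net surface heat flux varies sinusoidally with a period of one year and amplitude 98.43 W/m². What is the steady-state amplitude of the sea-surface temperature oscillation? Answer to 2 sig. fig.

Areal heat capacity C = ρc_p × D = 4.194×10^6 × 96.55 = 4.05×10^8 J/(m²·K).
Angular frequency ω = 2π / T = 2π / 3.15×10^7 s = 1.99×10^-7 s⁻¹.
√((Cω)² + λ²) = √((80.7)² + 25.94²) = 84.7 W/(m²·K).
Amplitude A = F₀ / √((Cω)²+λ²) = 98.43 / 84.7 = 1.16 K.

1.2 K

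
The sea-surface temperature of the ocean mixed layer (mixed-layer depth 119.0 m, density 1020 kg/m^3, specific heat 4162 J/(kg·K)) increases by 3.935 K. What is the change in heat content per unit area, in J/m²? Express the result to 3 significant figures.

Areal heat capacity C = ρ c_p D = 1020 × 4162 × 119.0 = 5.05×10^8 J/(m²·K).
ΔQ = C ΔT = 5.05×10^8 × 3.935 = 1.99×10^9 J/m².

1.99×10^9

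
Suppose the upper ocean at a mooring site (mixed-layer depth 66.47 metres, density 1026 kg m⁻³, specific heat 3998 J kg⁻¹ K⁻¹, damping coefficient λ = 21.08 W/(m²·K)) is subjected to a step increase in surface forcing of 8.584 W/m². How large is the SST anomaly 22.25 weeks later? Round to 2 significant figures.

Areal heat capacity C = ρ c_p D = 1026 × 3998 × 66.47 = 2.73×10^8 J m⁻² K⁻¹.
τ = C / λ = 2.73×10^8 / 21.08 = 1.29×10^7 s.
Equilibrium anomaly ΔT_eq = F / λ = 8.584 / 21.08 = 0.407 K.
t = 22.25 weeks = 1.35×10^7 s, so t/τ = 1.04.
ΔT(t) = ΔT_eq (1 − e^(−t/τ)) = 0.407 × (1 − e^−1.04) = 0.263 K.

0.26 K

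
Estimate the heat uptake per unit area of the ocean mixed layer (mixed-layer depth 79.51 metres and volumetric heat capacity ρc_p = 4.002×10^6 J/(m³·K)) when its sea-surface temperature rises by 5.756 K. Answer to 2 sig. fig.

1.8×10^9

Areal heat capacity C = ρc_p × D = 4.002×10^6 × 79.51 = 3.18×10^8 J/(m²·K).
ΔQ = C ΔT = 3.18×10^8 × 5.756 = 1.83×10^9 J/m².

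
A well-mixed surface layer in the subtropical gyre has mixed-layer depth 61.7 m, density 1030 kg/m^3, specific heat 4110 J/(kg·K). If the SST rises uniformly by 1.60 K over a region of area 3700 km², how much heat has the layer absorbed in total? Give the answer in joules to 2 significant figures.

1.5×10^18 J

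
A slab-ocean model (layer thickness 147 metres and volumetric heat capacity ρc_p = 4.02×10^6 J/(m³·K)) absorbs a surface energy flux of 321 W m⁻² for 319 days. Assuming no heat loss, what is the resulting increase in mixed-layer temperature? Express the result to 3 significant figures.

15.0 K

Areal heat capacity C = ρc_p × D = 4.02×10^6 × 147 = 5.91×10^8 J m⁻² K⁻¹.
Net heat input Q = F Δt = 321 × (319 days × 86400 s/day) = 8.85×10^9 J/m².
ΔT = Q / C = 8.85×10^9 / 5.91×10^8 = 15.0 K.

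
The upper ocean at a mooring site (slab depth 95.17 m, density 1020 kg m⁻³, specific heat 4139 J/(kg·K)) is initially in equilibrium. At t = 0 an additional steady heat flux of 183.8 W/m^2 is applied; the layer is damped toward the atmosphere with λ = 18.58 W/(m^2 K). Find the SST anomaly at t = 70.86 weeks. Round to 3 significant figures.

Areal heat capacity C = ρ c_p D = 1020 × 4139 × 95.17 = 4.02×10^8 J/(m²·K).
τ = C / λ = 4.02×10^8 / 18.58 = 2.16×10^7 s.
Equilibrium anomaly ΔT_eq = F / λ = 183.8 / 18.58 = 9.89 K.
t = 70.86 weeks = 4.29×10^7 s, so t/τ = 1.98.
ΔT(t) = ΔT_eq (1 − e^(−t/τ)) = 9.89 × (1 − e^−1.98) = 8.53 K.

8.53 K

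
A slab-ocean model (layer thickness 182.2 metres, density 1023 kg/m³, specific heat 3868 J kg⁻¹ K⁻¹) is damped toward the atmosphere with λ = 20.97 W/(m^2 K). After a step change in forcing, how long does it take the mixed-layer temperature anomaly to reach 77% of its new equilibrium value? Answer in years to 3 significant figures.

1.60 years

Areal heat capacity C = ρ c_p D = 1023 × 3868 × 182.2 = 7.21×10^8 J m⁻² K⁻¹.
τ = C / λ = 7.21×10^8 / 20.97 = 3.44×10^7 s.
Fraction reached: 1 − e^(−t/τ) = 0.77 ⇒ t = −τ ln(1 − 0.77) = τ × 1.47.
t = 5.05×10^7 s = 1.60 years.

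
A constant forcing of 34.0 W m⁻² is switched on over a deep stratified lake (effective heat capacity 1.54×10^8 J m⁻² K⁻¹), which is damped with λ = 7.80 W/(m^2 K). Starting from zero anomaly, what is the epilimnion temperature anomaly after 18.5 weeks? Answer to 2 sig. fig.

1.9 K

Areal heat capacity C = 1.54×10^8 J m⁻² K⁻¹ (given).
τ = C / λ = 1.54×10^8 / 7.80 = 1.97×10^7 s.
Equilibrium anomaly ΔT_eq = F / λ = 34.0 / 7.80 = 4.36 K.
t = 18.5 weeks = 1.12×10^7 s, so t/τ = 0.567.
ΔT(t) = ΔT_eq (1 − e^(−t/τ)) = 4.36 × (1 − e^−0.567) = 1.89 K.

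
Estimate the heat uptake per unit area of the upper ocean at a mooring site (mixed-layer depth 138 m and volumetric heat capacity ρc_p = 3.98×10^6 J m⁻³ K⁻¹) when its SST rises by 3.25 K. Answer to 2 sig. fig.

1.8×10^9

Areal heat capacity C = ρc_p × D = 3.98×10^6 × 138 = 5.49×10^8 J/(m²·K).
ΔQ = C ΔT = 5.49×10^8 × 3.25 = 1.79×10^9 J/m².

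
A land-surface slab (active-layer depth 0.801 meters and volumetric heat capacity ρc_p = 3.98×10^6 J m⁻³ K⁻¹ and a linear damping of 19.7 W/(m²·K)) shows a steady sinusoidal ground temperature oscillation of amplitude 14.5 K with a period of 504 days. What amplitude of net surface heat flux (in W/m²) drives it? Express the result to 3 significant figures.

286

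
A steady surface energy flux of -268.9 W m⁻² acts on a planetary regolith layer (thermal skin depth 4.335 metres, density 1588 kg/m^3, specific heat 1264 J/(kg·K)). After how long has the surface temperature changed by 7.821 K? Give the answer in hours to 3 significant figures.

Areal heat capacity C = ρ c_p D = 1588 × 1264 × 4.335 = 8.70×10^6 J/(m^2 K).
Time required: Δt = C ΔT / F = 8.70×10^6 × -7.821 / -268.9 = 2.53×10^5 s.
In hours: 2.53×10^5 s / (3600 s/hour) = 70.3 hours.

70.3 hours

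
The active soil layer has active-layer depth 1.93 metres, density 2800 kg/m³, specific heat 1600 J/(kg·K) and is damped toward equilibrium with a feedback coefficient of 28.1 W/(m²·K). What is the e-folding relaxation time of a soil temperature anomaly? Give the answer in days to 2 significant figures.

Areal heat capacity C = ρ c_p D = 2800 × 1600 × 1.93 = 8.65×10^6 J/(m^2 K).
Relaxation time τ = C / λ = 8.65×10^6 / 28.1 = 3.08×10^5 s.
In days: 3.08×10^5 s / (86400 s/day) = 3.56 days.

3.6 days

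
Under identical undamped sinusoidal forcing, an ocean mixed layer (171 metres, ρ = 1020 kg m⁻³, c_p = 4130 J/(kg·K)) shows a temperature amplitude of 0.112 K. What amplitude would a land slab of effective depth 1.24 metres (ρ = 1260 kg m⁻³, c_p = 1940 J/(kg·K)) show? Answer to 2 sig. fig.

27 K

C_ocean = 7.20×10^8 J/(m²·K); C_land = 3.03×10^6 J/(m²·K).
A ∝ 1/C ⇒ A_land = A_ocean × C_ocean/C_land = 0.112 × 238 = 26.6 K.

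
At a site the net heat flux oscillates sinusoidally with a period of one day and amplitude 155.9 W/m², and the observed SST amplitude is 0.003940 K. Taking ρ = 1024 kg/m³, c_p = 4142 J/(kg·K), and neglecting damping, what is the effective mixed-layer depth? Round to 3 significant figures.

128 m

ω = 2π / 86400 s = 7.27×10^-5 s⁻¹.
Required C = F₀ / (A ω) = 155.9 / (0.003940 × 7.27×10^-5) = 5.44×10^8 J/(m²·K).
D = C / (ρ c_p) = 5.44×10^8 / (1024 × 4142) = 128 m.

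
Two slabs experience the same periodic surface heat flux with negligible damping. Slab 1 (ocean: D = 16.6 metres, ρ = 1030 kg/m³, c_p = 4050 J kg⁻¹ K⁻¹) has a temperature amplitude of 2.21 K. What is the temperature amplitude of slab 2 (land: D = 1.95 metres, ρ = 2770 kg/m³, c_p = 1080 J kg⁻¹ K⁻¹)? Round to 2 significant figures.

C_ocean = 6.92×10^7 J/(m²·K); C_land = 5.83×10^6 J/(m²·K).
A ∝ 1/C ⇒ A_land = A_ocean × C_ocean/C_land = 2.21 × 11.9 = 26.2 K.

26 K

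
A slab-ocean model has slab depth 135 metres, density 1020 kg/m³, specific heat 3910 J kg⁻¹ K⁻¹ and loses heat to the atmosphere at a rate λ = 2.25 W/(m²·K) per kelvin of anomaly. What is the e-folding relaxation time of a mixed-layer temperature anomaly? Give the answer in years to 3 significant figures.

7.58 years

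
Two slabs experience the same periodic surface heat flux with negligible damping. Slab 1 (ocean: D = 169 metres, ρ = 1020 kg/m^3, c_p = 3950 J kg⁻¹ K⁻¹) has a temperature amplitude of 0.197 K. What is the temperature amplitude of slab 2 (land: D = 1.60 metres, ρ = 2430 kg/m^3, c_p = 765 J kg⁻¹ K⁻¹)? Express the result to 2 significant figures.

C_ocean = 6.81×10^8 J/(m²·K); C_land = 2.97×10^6 J/(m²·K).
A ∝ 1/C ⇒ A_land = A_ocean × C_ocean/C_land = 0.197 × 229 = 45.1 K.

45 K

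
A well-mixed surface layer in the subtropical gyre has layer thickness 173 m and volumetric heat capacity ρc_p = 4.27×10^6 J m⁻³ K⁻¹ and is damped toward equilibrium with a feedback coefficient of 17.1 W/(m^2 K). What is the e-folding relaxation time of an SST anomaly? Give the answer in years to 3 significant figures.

1.37 years

Areal heat capacity C = ρc_p × D = 4.27×10^6 × 173 = 7.39×10^8 J/(m^2 K).
Relaxation time τ = C / λ = 7.39×10^8 / 17.1 = 4.32×10^7 s.
In years: 4.32×10^7 s / (3.156×10^7 s/year) = 1.37 years.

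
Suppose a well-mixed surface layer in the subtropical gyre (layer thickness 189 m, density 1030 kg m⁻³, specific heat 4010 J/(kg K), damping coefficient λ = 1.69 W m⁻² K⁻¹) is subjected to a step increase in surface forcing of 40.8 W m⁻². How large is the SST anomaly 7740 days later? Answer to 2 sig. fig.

18 K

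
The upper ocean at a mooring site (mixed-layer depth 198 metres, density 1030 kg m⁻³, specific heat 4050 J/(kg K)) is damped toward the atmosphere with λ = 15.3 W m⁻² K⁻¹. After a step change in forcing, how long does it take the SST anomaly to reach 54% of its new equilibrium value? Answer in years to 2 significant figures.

1.3 years

Areal heat capacity C = ρ c_p D = 1030 × 4050 × 198 = 8.26×10^8 J/(m²·K).
τ = C / λ = 8.26×10^8 / 15.3 = 5.40×10^7 s.
Fraction reached: 1 − e^(−t/τ) = 0.54 ⇒ t = −τ ln(1 − 0.54) = τ × 0.777.
t = 4.19×10^7 s = 1.33 years.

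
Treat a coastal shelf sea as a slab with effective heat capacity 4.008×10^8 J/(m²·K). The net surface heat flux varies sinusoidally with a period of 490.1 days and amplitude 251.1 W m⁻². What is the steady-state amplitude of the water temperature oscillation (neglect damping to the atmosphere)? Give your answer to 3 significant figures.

Areal heat capacity C = 4.008×10^8 J/(m²·K) (given).
Angular frequency ω = 2π / T = 2π / 4.23×10^7 s = 1.48×10^-7 s⁻¹.
Cω = 4.01×10^8 × 1.48×10^-7 = 59.5 W/(m²·K).
Amplitude A = F₀ / (Cω) = 251.1 / 59.5 = 4.22 K.

4.22 K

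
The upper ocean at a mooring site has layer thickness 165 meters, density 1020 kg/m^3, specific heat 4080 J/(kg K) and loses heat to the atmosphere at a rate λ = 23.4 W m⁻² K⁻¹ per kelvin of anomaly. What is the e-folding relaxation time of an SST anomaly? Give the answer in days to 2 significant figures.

340 days

Areal heat capacity C = ρ c_p D = 1020 × 4080 × 165 = 6.87×10^8 J/(m²·K).
Relaxation time τ = C / λ = 6.87×10^8 / 23.4 = 2.93×10^7 s.
In days: 2.93×10^7 s / (86400 s/day) = 340 days.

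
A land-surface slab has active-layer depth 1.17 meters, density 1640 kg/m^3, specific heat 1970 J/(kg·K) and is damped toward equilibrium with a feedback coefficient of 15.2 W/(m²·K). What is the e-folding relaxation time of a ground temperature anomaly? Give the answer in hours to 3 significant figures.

Areal heat capacity C = ρ c_p D = 1640 × 1970 × 1.17 = 3.78×10^6 J m⁻² K⁻¹.
Relaxation time τ = C / λ = 3.78×10^6 / 15.2 = 2.49×10^5 s.
In hours: 2.49×10^5 s / (3600 s/hour) = 69.1 hours.

69.1 hours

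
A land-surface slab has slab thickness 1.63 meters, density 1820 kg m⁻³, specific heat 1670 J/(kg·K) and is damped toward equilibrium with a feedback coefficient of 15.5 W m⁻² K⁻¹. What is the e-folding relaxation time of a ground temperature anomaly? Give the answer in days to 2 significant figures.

3.7 days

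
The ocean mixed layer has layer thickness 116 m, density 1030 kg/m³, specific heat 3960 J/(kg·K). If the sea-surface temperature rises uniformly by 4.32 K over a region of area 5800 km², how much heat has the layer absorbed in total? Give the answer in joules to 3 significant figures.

Areal heat capacity C = ρ c_p D = 1030 × 3960 × 116 = 4.73×10^8 J m⁻² K⁻¹.
Heat per unit area: q = C ΔT = 4.73×10^8 × 4.32 = 2.04×10^9 J/m².
Total heat: Q = q × A = 2.04×10^9 × (5800 × 10⁶ m²) = 1.19×10^19 J.

1.19×10^19 J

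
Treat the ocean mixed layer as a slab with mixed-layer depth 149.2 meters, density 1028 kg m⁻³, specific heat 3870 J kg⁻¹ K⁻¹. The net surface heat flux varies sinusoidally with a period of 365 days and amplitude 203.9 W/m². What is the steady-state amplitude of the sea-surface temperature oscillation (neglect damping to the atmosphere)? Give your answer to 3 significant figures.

Areal heat capacity C = ρ c_p D = 1028 × 3870 × 149.2 = 5.94×10^8 J m⁻² K⁻¹.
Angular frequency ω = 2π / T = 2π / 3.15×10^7 s = 1.99×10^-7 s⁻¹.
Cω = 5.94×10^8 × 1.99×10^-7 = 118 W/(m²·K).
Amplitude A = F₀ / (Cω) = 203.9 / 118 = 1.72 K.

1.72 K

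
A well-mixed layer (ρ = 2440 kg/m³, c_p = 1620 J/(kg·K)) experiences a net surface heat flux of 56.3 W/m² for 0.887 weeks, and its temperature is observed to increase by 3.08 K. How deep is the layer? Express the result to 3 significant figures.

Heat input Q = F Δt = 56.3 × 5.36×10^5 s = 3.02×10^7 J/m².
Required areal heat capacity C = Q / ΔT = 9.81×10^6 J/(m²·K).
Depth D = C / (ρ c_p) = 9.81×10^6 / (2440 × 1620) = 2.48 m.

2.48 m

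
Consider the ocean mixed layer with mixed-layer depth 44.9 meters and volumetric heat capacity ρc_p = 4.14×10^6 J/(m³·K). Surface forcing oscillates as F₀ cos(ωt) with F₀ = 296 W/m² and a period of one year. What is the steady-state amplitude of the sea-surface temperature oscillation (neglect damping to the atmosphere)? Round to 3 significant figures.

Areal heat capacity C = ρc_p × D = 4.14×10^6 × 44.9 = 1.86×10^8 J m⁻² K⁻¹.
Angular frequency ω = 2π / T = 2π / 3.15×10^7 s = 1.99×10^-7 s⁻¹.
Cω = 1.86×10^8 × 1.99×10^-7 = 37.0 W/(m²·K).
Amplitude A = F₀ / (Cω) = 296 / 37.0 = 7.99 K.

7.99 K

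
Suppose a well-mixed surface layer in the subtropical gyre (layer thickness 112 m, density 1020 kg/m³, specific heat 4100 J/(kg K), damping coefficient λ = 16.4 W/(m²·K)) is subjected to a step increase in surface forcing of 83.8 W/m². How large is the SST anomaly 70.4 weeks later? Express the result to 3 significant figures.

3.96 K

Areal heat capacity C = ρ c_p D = 1020 × 4100 × 112 = 4.68×10^8 J/(m^2 K).
τ = C / λ = 4.68×10^8 / 16.4 = 2.86×10^7 s.
Equilibrium anomaly ΔT_eq = F / λ = 83.8 / 16.4 = 5.11 K.
t = 70.4 weeks = 4.26×10^7 s, so t/τ = 1.49.
ΔT(t) = ΔT_eq (1 − e^(−t/τ)) = 5.11 × (1 − e^−1.49) = 3.96 K.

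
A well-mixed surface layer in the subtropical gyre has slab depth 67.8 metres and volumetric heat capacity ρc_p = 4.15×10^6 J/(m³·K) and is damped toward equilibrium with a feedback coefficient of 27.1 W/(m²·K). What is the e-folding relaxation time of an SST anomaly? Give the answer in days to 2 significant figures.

120 days

Areal heat capacity C = ρc_p × D = 4.15×10^6 × 67.8 = 2.81×10^8 J/(m^2 K).
Relaxation time τ = C / λ = 2.81×10^8 / 27.1 = 1.04×10^7 s.
In days: 1.04×10^7 s / (86400 s/day) = 120 days.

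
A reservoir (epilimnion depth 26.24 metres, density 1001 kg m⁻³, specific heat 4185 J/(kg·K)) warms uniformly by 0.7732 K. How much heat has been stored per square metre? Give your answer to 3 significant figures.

Areal heat capacity C = ρ c_p D = 1001 × 4185 × 26.24 = 1.10×10^8 J m⁻² K⁻¹.
ΔQ = C ΔT = 1.10×10^8 × 0.7732 = 8.50×10^7 J/m².

8.50×10^7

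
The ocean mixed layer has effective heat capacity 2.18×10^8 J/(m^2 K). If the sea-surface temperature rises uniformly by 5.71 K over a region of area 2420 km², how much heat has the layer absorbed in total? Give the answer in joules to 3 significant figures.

3.01×10^18 J

Areal heat capacity C = 2.18×10^8 J/(m^2 K) (given).
Heat per unit area: q = C ΔT = 2.18×10^8 × 5.71 = 1.24×10^9 J/m².
Total heat: Q = q × A = 1.24×10^9 × (2420 × 10⁶ m²) = 3.01×10^18 J.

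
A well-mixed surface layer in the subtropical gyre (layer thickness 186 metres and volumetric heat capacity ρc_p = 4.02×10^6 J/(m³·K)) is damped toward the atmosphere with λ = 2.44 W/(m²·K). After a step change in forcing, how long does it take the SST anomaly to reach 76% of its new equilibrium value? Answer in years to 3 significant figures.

13.9 years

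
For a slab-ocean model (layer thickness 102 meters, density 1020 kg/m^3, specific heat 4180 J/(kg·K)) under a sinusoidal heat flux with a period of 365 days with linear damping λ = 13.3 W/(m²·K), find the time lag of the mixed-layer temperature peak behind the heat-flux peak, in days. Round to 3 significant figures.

Areal heat capacity C = ρ c_p D = 1020 × 4180 × 102 = 4.35×10^8 J m⁻² K⁻¹.
ω = 2π / 3.15×10^7 s = 1.99×10^-7 s⁻¹.
Phase lag φ = arctan(Cω/λ) = arctan(86.6/13.3) = 1.42 rad.
Time lag = φ / ω = 1.42 / 1.99×10^-7 = 7.12×10^6 s = 82.4 days.

82.4 days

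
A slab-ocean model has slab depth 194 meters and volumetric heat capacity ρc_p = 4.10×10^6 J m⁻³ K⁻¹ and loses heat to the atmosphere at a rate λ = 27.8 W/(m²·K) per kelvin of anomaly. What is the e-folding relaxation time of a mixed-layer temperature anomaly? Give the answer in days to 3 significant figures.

331 days

Areal heat capacity C = ρc_p × D = 4.10×10^6 × 194 = 7.95×10^8 J/(m²·K).
Relaxation time τ = C / λ = 7.95×10^8 / 27.8 = 2.86×10^7 s.
In days: 2.86×10^7 s / (86400 s/day) = 331 days.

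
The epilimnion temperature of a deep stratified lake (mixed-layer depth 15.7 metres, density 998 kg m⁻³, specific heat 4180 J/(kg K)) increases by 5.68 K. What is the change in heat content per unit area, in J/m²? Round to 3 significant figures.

3.72×10^8

Areal heat capacity C = ρ c_p D = 998 × 4180 × 15.7 = 6.55×10^7 J/(m²·K).
ΔQ = C ΔT = 6.55×10^7 × 5.68 = 3.72×10^8 J/m².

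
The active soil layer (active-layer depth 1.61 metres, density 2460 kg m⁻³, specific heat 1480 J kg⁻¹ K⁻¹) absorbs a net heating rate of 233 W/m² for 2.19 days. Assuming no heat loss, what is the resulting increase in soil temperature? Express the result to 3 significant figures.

Areal heat capacity C = ρ c_p D = 2460 × 1480 × 1.61 = 5.86×10^6 J/(m^2 K).
Net heat input Q = F Δt = 233 × (2.19 days × 86400 s/day) = 4.41×10^7 J/m².
ΔT = Q / C = 4.41×10^7 / 5.86×10^6 = 7.52 K.

7.52 K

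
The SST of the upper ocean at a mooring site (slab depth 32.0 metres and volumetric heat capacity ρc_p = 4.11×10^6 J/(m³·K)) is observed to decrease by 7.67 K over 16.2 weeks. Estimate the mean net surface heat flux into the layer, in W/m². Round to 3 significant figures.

-103

Areal heat capacity C = ρc_p × D = 4.11×10^6 × 32.0 = 1.32×10^8 J/(m²·K).
Required heat per unit area: Q = C ΔT = 1.32×10^8 × -7.67 = -1.01×10^9 J/m².
Flux F = Q / Δt = -1.01×10^9 / 9.80×10^6 s = -103 W/m².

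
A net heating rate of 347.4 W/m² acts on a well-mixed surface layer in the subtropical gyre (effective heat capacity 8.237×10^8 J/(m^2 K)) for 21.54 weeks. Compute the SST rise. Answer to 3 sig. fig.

Areal heat capacity C = 8.237×10^8 J/(m^2 K) (given).
Net heat input Q = F Δt = 347.4 × (21.54 weeks × 6.048×10^5 s/week) = 4.53×10^9 J/m².
ΔT = Q / C = 4.53×10^9 / 8.24×10^8 = 5.49 K.

5.49 K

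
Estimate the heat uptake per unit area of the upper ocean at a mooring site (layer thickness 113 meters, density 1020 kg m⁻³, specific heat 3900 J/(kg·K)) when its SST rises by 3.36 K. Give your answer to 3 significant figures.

1.51×10^9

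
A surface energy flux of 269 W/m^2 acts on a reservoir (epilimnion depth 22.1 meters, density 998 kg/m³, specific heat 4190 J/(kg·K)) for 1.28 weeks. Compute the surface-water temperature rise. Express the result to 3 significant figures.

2.25 K

Areal heat capacity C = ρ c_p D = 998 × 4190 × 22.1 = 9.24×10^7 J/(m^2 K).
Net heat input Q = F Δt = 269 × (1.28 weeks × 6.048×10^5 s/week) = 2.08×10^8 J/m².
ΔT = Q / C = 2.08×10^8 / 9.24×10^7 = 2.25 K.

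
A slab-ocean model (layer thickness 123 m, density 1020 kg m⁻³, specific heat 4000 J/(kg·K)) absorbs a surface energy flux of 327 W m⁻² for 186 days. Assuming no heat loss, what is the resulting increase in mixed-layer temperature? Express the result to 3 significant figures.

10.5 K

Areal heat capacity C = ρ c_p D = 1020 × 4000 × 123 = 5.02×10^8 J/(m²·K).
Net heat input Q = F Δt = 327 × (186 days × 86400 s/day) = 5.26×10^9 J/m².
ΔT = Q / C = 5.26×10^9 / 5.02×10^8 = 10.5 K.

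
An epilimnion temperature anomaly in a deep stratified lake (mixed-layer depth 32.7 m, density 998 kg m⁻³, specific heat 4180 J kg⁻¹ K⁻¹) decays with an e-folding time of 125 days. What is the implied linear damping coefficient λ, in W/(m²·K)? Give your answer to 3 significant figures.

Areal heat capacity C = ρ c_p D = 998 × 4180 × 32.7 = 1.36×10^8 J/(m^2 K).
τ = 125 days = 1.08×10^7 s.
λ = C / τ = 1.36×10^8 / 1.08×10^7 = 12.6 W/(m²·K).

12.6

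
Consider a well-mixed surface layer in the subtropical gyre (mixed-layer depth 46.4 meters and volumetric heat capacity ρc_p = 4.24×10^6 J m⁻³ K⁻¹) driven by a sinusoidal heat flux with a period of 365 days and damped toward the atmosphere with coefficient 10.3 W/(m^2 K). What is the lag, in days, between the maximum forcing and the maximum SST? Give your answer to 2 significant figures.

Areal heat capacity C = ρc_p × D = 4.24×10^6 × 46.4 = 1.97×10^8 J/(m^2 K).
ω = 2π / 3.15×10^7 s = 1.99×10^-7 s⁻¹.
Phase lag φ = arctan(Cω/λ) = arctan(39.2/10.3) = 1.31 rad.
Time lag = φ / ω = 1.31 / 1.99×10^-7 = 6.59×10^6 s = 76.3 days.

76 days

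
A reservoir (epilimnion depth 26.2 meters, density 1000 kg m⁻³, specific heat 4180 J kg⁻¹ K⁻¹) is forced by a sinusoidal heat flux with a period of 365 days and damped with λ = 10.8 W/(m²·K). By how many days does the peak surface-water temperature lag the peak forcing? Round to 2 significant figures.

Areal heat capacity C = ρ c_p D = 1000 × 4180 × 26.2 = 1.10×10^8 J m⁻² K⁻¹.
ω = 2π / 3.15×10^7 s = 1.99×10^-7 s⁻¹.
Phase lag φ = arctan(Cω/λ) = arctan(21.8/10.8) = 1.11 rad.
Time lag = φ / ω = 1.11 / 1.99×10^-7 = 5.58×10^6 s = 64.6 days.

65 days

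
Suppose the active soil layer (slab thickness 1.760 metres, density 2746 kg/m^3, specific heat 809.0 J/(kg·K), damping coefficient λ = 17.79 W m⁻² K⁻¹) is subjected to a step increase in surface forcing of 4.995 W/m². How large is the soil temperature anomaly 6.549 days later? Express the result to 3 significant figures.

0.259 K

Areal heat capacity C = ρ c_p D = 2746 × 809.0 × 1.760 = 3.91×10^6 J/(m^2 K).
τ = C / λ = 3.91×10^6 / 17.79 = 2.20×10^5 s.
Equilibrium anomaly ΔT_eq = F / λ = 4.995 / 17.79 = 0.281 K.
t = 6.549 days = 5.66×10^5 s, so t/τ = 2.57.
ΔT(t) = ΔT_eq (1 − e^(−t/τ)) = 0.281 × (1 − e^−2.57) = 0.259 K.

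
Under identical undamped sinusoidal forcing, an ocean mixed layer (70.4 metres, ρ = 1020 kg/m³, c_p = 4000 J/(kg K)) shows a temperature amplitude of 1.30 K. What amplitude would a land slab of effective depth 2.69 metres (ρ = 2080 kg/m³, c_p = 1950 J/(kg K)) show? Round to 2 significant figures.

C_ocean = 2.87×10^8 J/(m²·K); C_land = 1.09×10^7 J/(m²·K).
A ∝ 1/C ⇒ A_land = A_ocean × C_ocean/C_land = 1.30 × 26.3 = 34.2 K.

34 K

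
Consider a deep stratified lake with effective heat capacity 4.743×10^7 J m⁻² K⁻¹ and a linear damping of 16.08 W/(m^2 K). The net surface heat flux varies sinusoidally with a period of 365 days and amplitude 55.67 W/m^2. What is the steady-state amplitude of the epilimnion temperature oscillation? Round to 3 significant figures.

2.98 K

Areal heat capacity C = 4.743×10^7 J m⁻² K⁻¹ (given).
Angular frequency ω = 2π / T = 2π / 3.15×10^7 s = 1.99×10^-7 s⁻¹.
√((Cω)² + λ²) = √((9.45)² + 16.08²) = 18.7 W/(m²·K).
Amplitude A = F₀ / √((Cω)²+λ²) = 55.67 / 18.7 = 2.98 K.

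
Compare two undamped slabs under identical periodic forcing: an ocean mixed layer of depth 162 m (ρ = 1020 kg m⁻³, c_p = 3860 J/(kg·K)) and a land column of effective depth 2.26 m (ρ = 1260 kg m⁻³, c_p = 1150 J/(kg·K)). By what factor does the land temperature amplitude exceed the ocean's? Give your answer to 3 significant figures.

C_ocean = 1020 × 3860 × 162 = 6.38×10^8 J/(m²·K).
C_land = 1260 × 1150 × 2.26 = 3.27×10^6 J/(m²·K).
Undamped amplitude ∝ 1/C, so A_land/A_ocean = C_ocean/C_land = 195.

195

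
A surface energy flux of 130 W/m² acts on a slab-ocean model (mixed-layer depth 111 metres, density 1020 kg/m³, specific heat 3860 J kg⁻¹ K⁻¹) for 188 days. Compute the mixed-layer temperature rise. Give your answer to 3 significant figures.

4.83 K

Areal heat capacity C = ρ c_p D = 1020 × 3860 × 111 = 4.37×10^8 J/(m^2 K).
Net heat input Q = F Δt = 130 × (188 days × 86400 s/day) = 2.11×10^9 J/m².
ΔT = Q / C = 2.11×10^9 / 4.37×10^8 = 4.83 K.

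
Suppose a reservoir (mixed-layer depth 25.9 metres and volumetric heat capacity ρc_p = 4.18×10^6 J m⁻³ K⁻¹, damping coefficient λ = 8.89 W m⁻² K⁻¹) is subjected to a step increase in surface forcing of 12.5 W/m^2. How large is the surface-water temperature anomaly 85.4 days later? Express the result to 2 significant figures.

Areal heat capacity C = ρc_p × D = 4.18×10^6 × 25.9 = 1.08×10^8 J/(m^2 K).
τ = C / λ = 1.08×10^8 / 8.89 = 1.22×10^7 s.
Equilibrium anomaly ΔT_eq = F / λ = 12.5 / 8.89 = 1.41 K.
t = 85.4 days = 7.38×10^6 s, so t/τ = 0.606.
ΔT(t) = ΔT_eq (1 − e^(−t/τ)) = 1.41 × (1 − e^−0.606) = 0.639 K.

0.64 K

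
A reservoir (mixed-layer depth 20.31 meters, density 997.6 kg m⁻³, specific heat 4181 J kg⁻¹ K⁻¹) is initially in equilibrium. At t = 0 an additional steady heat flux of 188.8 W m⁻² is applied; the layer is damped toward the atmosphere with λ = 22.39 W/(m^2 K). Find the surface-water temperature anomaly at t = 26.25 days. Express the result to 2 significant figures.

Areal heat capacity C = ρ c_p D = 997.6 × 4181 × 20.31 = 8.47×10^7 J/(m^2 K).
τ = C / λ = 8.47×10^7 / 22.39 = 3.78×10^6 s.
Equilibrium anomaly ΔT_eq = F / λ = 188.8 / 22.39 = 8.43 K.
t = 26.25 days = 2.27×10^6 s, so t/τ = 0.599.
ΔT(t) = ΔT_eq (1 − e^(−t/τ)) = 8.43 × (1 − e^−0.599) = 3.80 K.

3.8 K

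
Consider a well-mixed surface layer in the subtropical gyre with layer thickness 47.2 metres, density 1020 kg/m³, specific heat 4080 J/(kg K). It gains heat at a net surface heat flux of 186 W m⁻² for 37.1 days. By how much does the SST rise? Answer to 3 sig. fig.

3.04 K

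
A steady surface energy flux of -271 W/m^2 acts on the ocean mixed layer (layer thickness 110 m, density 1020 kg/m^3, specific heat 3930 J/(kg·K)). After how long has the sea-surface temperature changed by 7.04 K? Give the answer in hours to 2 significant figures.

Areal heat capacity C = ρ c_p D = 1020 × 3930 × 110 = 4.41×10^8 J/(m^2 K).
Time required: Δt = C ΔT / F = 4.41×10^8 × -7.04 / -271 = 1.15×10^7 s.
In hours: 1.15×10^7 s / (3600 s/hour) = 3180 hours.

3200 hours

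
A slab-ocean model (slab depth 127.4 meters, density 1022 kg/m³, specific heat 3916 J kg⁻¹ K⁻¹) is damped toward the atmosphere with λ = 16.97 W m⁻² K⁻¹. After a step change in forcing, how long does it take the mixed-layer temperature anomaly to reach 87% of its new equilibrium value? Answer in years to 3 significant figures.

1.94 years

Areal heat capacity C = ρ c_p D = 1022 × 3916 × 127.4 = 5.10×10^8 J/(m²·K).
τ = C / λ = 5.10×10^8 / 16.97 = 3.00×10^7 s.
Fraction reached: 1 − e^(−t/τ) = 0.87 ⇒ t = −τ ln(1 − 0.87) = τ × 2.04.
t = 6.13×10^7 s = 1.94 years.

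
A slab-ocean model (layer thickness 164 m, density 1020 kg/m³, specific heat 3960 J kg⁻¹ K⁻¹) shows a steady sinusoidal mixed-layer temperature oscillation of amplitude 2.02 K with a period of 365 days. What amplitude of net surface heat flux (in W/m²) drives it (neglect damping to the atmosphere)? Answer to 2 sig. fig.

270

Areal heat capacity C = ρ c_p D = 1020 × 3960 × 164 = 6.62×10^8 J m⁻² K⁻¹.
ω = 2π / 3.15×10^7 s = 1.99×10^-7 s⁻¹.
Cω = 6.62×10^8 × 1.99×10^-7 = 132 W/(m²·K).
F₀ = A × Cω = 2.02 × 132 = 267 W/m².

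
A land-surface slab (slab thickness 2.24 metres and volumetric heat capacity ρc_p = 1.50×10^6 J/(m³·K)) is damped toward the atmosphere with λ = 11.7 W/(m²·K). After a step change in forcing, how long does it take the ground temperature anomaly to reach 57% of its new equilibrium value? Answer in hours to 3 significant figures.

Areal heat capacity C = ρc_p × D = 1.50×10^6 × 2.24 = 3.36×10^6 J/(m^2 K).
τ = C / λ = 3.36×10^6 / 11.7 = 2.87×10^5 s.
Fraction reached: 1 − e^(−t/τ) = 0.57 ⇒ t = −τ ln(1 − 0.57) = τ × 0.844.
t = 2.42×10^5 s = 67.3 hours.

67.3 hours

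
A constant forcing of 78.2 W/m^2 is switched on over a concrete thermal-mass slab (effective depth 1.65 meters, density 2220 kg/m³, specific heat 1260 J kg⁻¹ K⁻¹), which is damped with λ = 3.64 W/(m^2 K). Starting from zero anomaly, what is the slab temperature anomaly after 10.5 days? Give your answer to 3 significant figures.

Areal heat capacity C = ρ c_p D = 2220 × 1260 × 1.65 = 4.62×10^6 J m⁻² K⁻¹.
τ = C / λ = 4.62×10^6 / 3.64 = 1.27×10^6 s.
Equilibrium anomaly ΔT_eq = F / λ = 78.2 / 3.64 = 21.5 K.
t = 10.5 days = 9.07×10^5 s, so t/τ = 0.715.
ΔT(t) = ΔT_eq (1 − e^(−t/τ)) = 21.5 × (1 − e^−0.715) = 11.0 K.

11.0 K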